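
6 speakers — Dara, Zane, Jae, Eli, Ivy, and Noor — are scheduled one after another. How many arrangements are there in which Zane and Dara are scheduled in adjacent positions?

Glue Zane and Dara into one block (2 internal orders), leaving 5 units to arrange in a row.
That gives 2 × 5! = 2 × 120 = 240.

240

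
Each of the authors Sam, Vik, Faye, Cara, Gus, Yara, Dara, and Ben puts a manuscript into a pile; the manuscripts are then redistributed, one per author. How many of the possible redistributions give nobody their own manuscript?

14833

Count assignments avoiding every fixed point. For any j of the 8 authors fixed to their own manuscript, the other 8−j can be arranged in (8−j)! ways.
By inclusion–exclusion this is Σ_{j=0}^{8} (−1)^j C(8,j)·(8−j)!.
Computing: 40320 − 40320 + 20160 − 6720 + 1680 − 336 + 56 − 8 + 1 = 14833.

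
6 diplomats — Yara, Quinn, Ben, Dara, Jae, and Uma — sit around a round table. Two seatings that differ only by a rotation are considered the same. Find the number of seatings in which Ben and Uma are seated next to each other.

Treat {Ben, Uma} as one unit (2 internal orders) and seat the resulting 5 units around the table: (4)! circular arrangements.
So 2 × (4)! = 2 × 24 = 48.

48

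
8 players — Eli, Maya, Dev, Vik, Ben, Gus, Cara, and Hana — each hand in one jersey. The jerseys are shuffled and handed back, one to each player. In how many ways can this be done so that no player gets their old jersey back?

14833

This is the derangement count D_8: permutations of 8 items with no fixed point.
By inclusion–exclusion this is Σ_{j=0}^{8} (−1)^j C(8,j)·(8−j)!.
Computing: 40320 − 40320 + 20160 − 6720 + 1680 − 336 + 56 − 8 + 1 = 14833.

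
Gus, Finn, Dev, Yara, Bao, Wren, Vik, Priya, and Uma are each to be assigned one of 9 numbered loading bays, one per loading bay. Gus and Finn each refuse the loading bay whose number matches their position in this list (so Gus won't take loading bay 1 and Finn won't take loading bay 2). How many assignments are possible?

Let Aᵢ (for i ∈ {1, 2}) be the placements that put person i in their forbidden loading bay. Any j of these fix j positions, leaving (9−j)! ways to fill the rest, and there are C(2,j) ways to pick which j.
By inclusion–exclusion, the number of valid placements is Σ_{j=0}^{2} (−1)^j C(2,j)·(9−j)!.
Computing: 362880 − 80640 + 5040 = 287280.

287280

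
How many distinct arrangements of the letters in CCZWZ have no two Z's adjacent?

There are 5!/(2!·2!) = 30 arrangements of CCZWZ in total.
If the two Z's are adjacent, glue them into one block, leaving 4 items to arrange: (4)!/(2!) = 12 ways.
Hence 30 − 12 = 18.

18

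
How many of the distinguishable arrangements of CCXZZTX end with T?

Fix T in the last position and arrange the remaining 6 letters.
Those 6 letters have C appearing twice, X appearing twice, and Z appearing twice, giving (6)!/(2!·2!·2!) = 90.

90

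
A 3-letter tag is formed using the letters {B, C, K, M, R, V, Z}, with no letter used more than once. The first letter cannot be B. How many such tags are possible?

180

The first letter has 7−1 = 6 choices (anything except B).
The remaining 2 letters are filled from the other 6 symbols without repetition: 6 × 5 = 30.
Total: 6 × 30 = 180.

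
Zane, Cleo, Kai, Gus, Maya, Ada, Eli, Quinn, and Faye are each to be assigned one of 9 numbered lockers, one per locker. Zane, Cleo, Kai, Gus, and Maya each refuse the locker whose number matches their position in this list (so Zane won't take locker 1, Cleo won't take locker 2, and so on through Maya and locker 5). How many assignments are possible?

205056

Let Aᵢ (for 1 ≤ i ≤ 5) be the placements that put person i in their forbidden locker. Any j of these fix j positions, leaving (9−j)! ways to fill the rest, and there are C(5,j) ways to pick which j.
By inclusion–exclusion, the number of valid placements is Σ_{j=0}^{5} (−1)^j C(5,j)·(9−j)!.
Computing: 362880 − 201600 + 50400 − 7200 + 600 − 24 = 205056.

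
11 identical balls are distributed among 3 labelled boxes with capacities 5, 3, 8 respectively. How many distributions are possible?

Without the upper bounds there are C(13,2) = 78 ways to split 11 among 3 boxes.
Subtract solutions that violate a single cap (substitute x_i' = x_i − (cap_i+1)): x_1 ≥ 6 gives C(7,2) = 21; x_2 ≥ 4 gives C(9,2) = 36; x_3 ≥ 9 gives C(4,2) = 6. Together 63.
Add back pairs where two caps are both exceeded: 3 + 0 + 0 = 3.
By inclusion–exclusion the count is 78 − 63 + 3 = 18.

18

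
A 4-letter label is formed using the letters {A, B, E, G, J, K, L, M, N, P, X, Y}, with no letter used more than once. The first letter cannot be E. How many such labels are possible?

The first letter has 12−1 = 11 choices (anything except E).
The remaining 3 letters are filled from the other 11 symbols without repetition: 11 × 10 × 9 = 990.
Total: 11 × 990 = 10890.

10890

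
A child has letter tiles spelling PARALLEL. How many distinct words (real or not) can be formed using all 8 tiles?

3360

Letter multiplicities in PARALLEL: A×2, E×1, L×3, P×1, R×1.
So there are 8! / (3!·2!) = 3360 distinguishable arrangements.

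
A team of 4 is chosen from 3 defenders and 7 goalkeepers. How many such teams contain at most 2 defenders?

Split by how many defenders are chosen (0 through 2).
Sum: C(3,0)·C(7,4) + C(3,1)·C(7,3) + C(3,2)·C(7,2) = 35 + 105 + 63 = 203.

203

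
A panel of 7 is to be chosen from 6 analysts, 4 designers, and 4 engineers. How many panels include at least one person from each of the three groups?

With no constraint there are C(14,7) = 3432 possible selections.
Selections missing a whole group: no analysts → C(8,7) = 8; no designers → C(10,7) = 120; no engineers → C(10,7) = 120.
Add back selections omitting two groups (i.e. drawn from a single group): C(6,7) + C(4,7) + C(4,7) = 0.
By inclusion–exclusion: 3432 − 248 + 0 = 3184.

3184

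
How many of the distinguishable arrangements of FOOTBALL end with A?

1260

Fix A in the last position and arrange the remaining 7 letters.
Those 7 letters have L appearing twice and O appearing twice, giving (7)!/(2!·2!) = 1260.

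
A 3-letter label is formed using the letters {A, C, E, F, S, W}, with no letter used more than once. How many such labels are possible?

With no repetition, fill the 3 letters in order: 6 choices, then 5, down to 4.
That product is 6 × 5 × 4 = 120.

120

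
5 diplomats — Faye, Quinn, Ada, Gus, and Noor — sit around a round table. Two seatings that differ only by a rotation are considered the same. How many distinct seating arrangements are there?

24

Seat Faye anywhere (absorbing the rotational symmetry), then permute the other 4: (4)! = 24.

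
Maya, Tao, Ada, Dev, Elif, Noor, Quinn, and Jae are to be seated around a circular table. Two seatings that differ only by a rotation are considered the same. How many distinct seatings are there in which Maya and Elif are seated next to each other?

Glue Maya and Elif into a block (2 internal orders). Seating 7 units around a circle gives (6)! arrangements.
So 2 × (6)! = 2 × 720 = 1440.

1440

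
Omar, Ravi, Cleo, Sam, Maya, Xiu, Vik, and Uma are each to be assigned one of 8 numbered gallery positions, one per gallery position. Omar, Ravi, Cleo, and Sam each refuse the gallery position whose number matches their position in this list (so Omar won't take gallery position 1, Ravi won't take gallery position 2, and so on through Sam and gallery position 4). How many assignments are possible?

24024

Let Aᵢ (for 1 ≤ i ≤ 4) be the placements that put person i in their forbidden gallery position. Any j of these fix j positions, leaving (8−j)! ways to fill the rest, and there are C(4,j) ways to pick which j.
By inclusion–exclusion, the number of valid placements is Σ_{j=0}^{4} (−1)^j C(4,j)·(8−j)!.
Computing: 40320 − 20160 + 4320 − 480 + 24 = 24024.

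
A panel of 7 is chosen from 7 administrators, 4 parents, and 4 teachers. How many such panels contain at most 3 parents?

6270

Split by how many parents are chosen (0 through 3).
Sum: C(4,0)·C(11,7) + C(4,1)·C(11,6) + C(4,2)·C(11,5) + C(4,3)·C(11,4) = 330 + 1848 + 2772 + 1320 = 6270.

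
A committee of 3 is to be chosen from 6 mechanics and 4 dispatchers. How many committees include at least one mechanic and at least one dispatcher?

96

Unrestricted: C(10,3) = 120 ways to pick any 3 of the 10.
Subtract selections that omit an entire group: no mechanics → C(4,3) = 4; no dispatchers → C(6,3) = 20.
Both groups omitted at once is impossible, so 120 − 24 = 96.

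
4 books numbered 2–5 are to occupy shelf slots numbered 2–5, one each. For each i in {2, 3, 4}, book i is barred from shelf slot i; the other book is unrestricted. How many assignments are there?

11

Let Aᵢ (for i ∈ {2, 3, 4}) be the placements that put book i in its forbidden shelf slot. Any j of these fix j positions, leaving (4−j)! ways to fill the rest, and there are C(3,j) ways to pick which j.
By inclusion–exclusion, the number of valid placements is Σ_{j=0}^{3} (−1)^j C(3,j)·(4−j)!.
Computing: 24 − 18 + 6 − 1 = 11.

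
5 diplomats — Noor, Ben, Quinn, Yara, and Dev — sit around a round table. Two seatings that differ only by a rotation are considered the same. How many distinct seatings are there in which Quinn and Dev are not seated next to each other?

12

All circular seatings of 5 people number (4)! = 24.
Seatings with Quinn beside Dev: treat them as a block with 2 internal orders, giving 2 × (3)! = 12.
Subtracting, 24 − 12 = 12.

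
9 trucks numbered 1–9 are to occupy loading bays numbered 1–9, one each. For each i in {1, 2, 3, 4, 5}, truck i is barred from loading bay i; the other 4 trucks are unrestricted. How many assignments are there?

Let Aᵢ (for 1 ≤ i ≤ 5) be the placements that put truck i in its forbidden loading bay. Any j of these fix j positions, leaving (9−j)! ways to fill the rest, and there are C(5,j) ways to pick which j.
By inclusion–exclusion, the number of valid placements is Σ_{j=0}^{5} (−1)^j C(5,j)·(9−j)!.
Computing: 362880 − 201600 + 50400 − 7200 + 600 − 24 = 205056.

205056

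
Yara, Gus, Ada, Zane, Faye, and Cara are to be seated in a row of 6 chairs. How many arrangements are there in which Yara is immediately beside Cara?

240

Treat {Yara, Cara} as a single unit. There are 5 units to order, and the pair itself can be ordered 2 ways.
That gives 2 × 5! = 2 × 120 = 240.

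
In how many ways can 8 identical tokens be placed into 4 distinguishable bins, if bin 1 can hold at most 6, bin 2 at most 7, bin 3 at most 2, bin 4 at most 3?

Ignoring the caps, the number of non-negative solutions to x_1+…+x_4 = 8 is C(11,3) = 165.
Subtract solutions that violate a single cap (substitute x_i' = x_i − (cap_i+1)): x_1 ≥ 7 gives C(4,3) = 4; x_2 ≥ 8 gives C(3,3) = 1; x_3 ≥ 3 gives C(8,3) = 56; x_4 ≥ 4 gives C(7,3) = 35. Together 96.
Add back pairs where two caps are both exceeded: 0 + 0 + 0 + 0 + 0 + 4 = 4.
By inclusion–exclusion the count is 165 − 96 + 4 = 73.

73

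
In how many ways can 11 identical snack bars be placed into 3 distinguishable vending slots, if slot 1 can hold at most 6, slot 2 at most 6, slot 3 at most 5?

27

By stars and bars, unrestricted non-negative solutions to x_1+…+x_3 = 11 number C(11+2,2) = 78.
Subtract solutions that violate a single cap (substitute x_i' = x_i − (cap_i+1)): x_1 ≥ 7 gives C(6,2) = 15; x_2 ≥ 7 gives C(6,2) = 15; x_3 ≥ 6 gives C(7,2) = 21. Together 51.
No two caps can be exceeded simultaneously, so the pair terms are all 0.
By inclusion–exclusion the count is 78 − 51 + 0 = 27.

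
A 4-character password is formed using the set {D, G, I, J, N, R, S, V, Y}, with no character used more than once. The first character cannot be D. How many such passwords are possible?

2688

The first character has 9−1 = 8 choices (anything except D).
The remaining 3 characters are filled from the other 8 symbols without repetition: 8 × 7 × 6 = 336.
Total: 8 × 336 = 2688.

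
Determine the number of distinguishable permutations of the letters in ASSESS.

30

ASSESS has 6 letters with S appearing 4 times.
The number of distinct arrangements is 6!/(4!) = 720/24 = 30.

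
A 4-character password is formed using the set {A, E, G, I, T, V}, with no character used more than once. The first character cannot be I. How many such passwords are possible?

300

The first character has 6−1 = 5 choices (anything except I).
The remaining 3 characters are filled from the other 5 symbols without repetition: 5 × 4 × 3 = 60.
Total: 5 × 60 = 300.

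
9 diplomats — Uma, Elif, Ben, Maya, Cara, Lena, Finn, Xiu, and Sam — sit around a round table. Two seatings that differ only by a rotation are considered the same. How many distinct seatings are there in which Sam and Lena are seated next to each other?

10080

Treat {Sam, Lena} as one unit (2 internal orders) and seat the resulting 8 units around the table: (7)! circular arrangements.
So 2 × (7)! = 2 × 5040 = 10080.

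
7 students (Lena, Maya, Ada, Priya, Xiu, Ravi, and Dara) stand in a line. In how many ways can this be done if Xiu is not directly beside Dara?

Of the 7! = 5040 arrangements, those with Xiu and Dara adjacent number 2 × 6! = 1440 (treat the pair as a block with 2 internal orders).
So 5040 − 1440 = 3600 arrangements keep them apart.

3600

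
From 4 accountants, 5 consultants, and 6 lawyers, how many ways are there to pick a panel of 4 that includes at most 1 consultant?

810

Split by how many consultants are chosen (0 through 1).
Sum: C(5,0)·C(10,4) + C(5,1)·C(10,3) = 210 + 600 = 810.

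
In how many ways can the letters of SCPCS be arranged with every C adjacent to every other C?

Treat the 2 copies of C as a single block. The multiset to arrange is then {CC, P, S, S}, 4 items in all.
That gives (4)!/(2!) = 12 arrangements.

12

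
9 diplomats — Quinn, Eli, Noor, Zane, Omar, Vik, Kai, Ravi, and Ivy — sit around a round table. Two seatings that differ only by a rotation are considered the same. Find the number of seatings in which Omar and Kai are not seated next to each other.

All circular seatings of 9 people number (8)! = 40320.
Seatings with Omar beside Kai: treat them as a block with 2 internal orders, giving 2 × (7)! = 10080.
Subtracting, 40320 − 10080 = 30240.

30240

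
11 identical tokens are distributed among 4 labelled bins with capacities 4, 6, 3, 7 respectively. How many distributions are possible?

Ignoring the caps, the number of non-negative solutions to x_1+…+x_4 = 11 is C(14,3) = 364.
Subtract solutions that violate a single cap (substitute x_i' = x_i − (cap_i+1)): x_1 ≥ 5 gives C(9,3) = 84; x_2 ≥ 7 gives C(7,3) = 35; x_3 ≥ 4 gives C(10,3) = 120; x_4 ≥ 8 gives C(6,3) = 20. Together 259.
Add back pairs where two caps are both exceeded: 0 + 10 + 0 + 1 + 0 + 0 = 11.
By inclusion–exclusion the count is 364 − 259 + 11 = 116.

116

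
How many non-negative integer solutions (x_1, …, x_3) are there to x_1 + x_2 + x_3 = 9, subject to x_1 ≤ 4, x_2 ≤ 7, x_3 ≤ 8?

36

Ignoring the caps, the number of non-negative solutions to x_1+…+x_3 = 9 is C(11,2) = 55.
Subtract solutions that violate a single cap (substitute x_i' = x_i − (cap_i+1)): x_1 ≥ 5 gives C(6,2) = 15; x_2 ≥ 8 gives C(3,2) = 3; x_3 ≥ 9 gives C(2,2) = 1. Together 19.
No two caps can be exceeded simultaneously, so the pair terms are all 0.
By inclusion–exclusion the count is 55 − 19 + 0 = 36.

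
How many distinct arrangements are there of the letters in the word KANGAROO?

10080

KANGAROO has 8 letters with A appearing twice and O appearing twice.
The number of distinct arrangements is 8!/(2!·2!) = 40320/4 = 10080.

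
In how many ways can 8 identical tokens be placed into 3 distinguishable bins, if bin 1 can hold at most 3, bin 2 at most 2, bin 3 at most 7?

Without the upper bounds there are C(10,2) = 45 ways to split 8 among 3 bins.
Subtract solutions that violate a single cap (substitute x_i' = x_i − (cap_i+1)): x_1 ≥ 4 gives C(6,2) = 15; x_2 ≥ 3 gives C(7,2) = 21; x_3 ≥ 8 gives C(2,2) = 1. Together 37.
Add back pairs where two caps are both exceeded: 3 + 0 + 0 = 3.
By inclusion–exclusion the count is 45 − 37 + 3 = 11.

11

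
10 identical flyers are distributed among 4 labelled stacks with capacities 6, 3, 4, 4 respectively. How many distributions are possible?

By stars and bars, unrestricted non-negative solutions to x_1+…+x_4 = 10 number C(10+3,3) = 286.
Subtract solutions that violate a single cap (substitute x_i' = x_i − (cap_i+1)): x_1 ≥ 7 gives C(6,3) = 20; x_2 ≥ 4 gives C(9,3) = 84; x_3 ≥ 5 gives C(8,3) = 56; x_4 ≥ 5 gives C(8,3) = 56. Together 216.
Add back pairs where two caps are both exceeded: 0 + 0 + 0 + 4 + 4 + 1 = 9.
By inclusion–exclusion the count is 286 − 216 + 9 = 79.

79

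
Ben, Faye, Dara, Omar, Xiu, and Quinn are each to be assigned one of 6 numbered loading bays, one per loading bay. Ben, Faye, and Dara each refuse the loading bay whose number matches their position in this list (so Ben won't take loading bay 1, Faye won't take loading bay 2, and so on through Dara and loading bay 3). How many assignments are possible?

Let Aᵢ (for i ∈ {1, 2, 3}) be the placements that put person i in their forbidden loading bay. Any j of these fix j positions, leaving (6−j)! ways to fill the rest, and there are C(3,j) ways to pick which j.
By inclusion–exclusion, the number of valid placements is Σ_{j=0}^{3} (−1)^j C(3,j)·(6−j)!.
Computing: 720 − 360 + 72 − 6 = 426.

426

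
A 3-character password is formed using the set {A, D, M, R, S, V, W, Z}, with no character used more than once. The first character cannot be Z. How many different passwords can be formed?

The first character has 8−1 = 7 choices (anything except Z).
The remaining 2 characters are filled from the other 7 symbols without repetition: 7 × 6 = 42.
Total: 7 × 42 = 294.

294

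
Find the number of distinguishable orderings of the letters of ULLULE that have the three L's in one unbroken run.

12

Treat the 3 copies of L as a single block. The multiset to arrange is then {LLL, E, U, U}, 4 items in all.
That gives (4)!/(2!) = 12 arrangements.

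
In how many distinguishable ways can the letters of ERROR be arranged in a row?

20

The 5 letters of ERROR have repeats: R appearing 3 times.
So there are 5! / (3!) = 20 distinguishable arrangements.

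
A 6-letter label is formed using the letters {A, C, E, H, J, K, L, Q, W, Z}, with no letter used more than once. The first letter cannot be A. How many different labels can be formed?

136080

The first letter has 10−1 = 9 choices (anything except A).
The remaining 5 letters are filled from the other 9 symbols without repetition: 9 × 8 × 7 × 6 × 5 = 15120.
Total: 9 × 15120 = 136080.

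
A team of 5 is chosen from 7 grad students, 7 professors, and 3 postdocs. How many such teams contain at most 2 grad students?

Split by how many grad students are chosen (0 through 2).
Sum: C(7,0)·C(10,5) + C(7,1)·C(10,4) + C(7,2)·C(10,3) = 252 + 1470 + 2520 = 4242.

4242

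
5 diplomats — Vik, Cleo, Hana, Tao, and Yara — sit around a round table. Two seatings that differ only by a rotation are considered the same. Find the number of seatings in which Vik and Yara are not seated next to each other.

All circular seatings of 5 people number (4)! = 24.
Those with Vik next to Yara: fuse the pair into one unit and seat 4 units around a circle — 2·(3)! = 12.
Subtracting, 24 − 12 = 12.

12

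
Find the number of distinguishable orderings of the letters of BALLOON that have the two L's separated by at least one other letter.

There are 7!/(2!·2!) = 1260 arrangements of BALLOON in total.
If the two L's are adjacent, glue them into one block, leaving 6 items to arrange: (6)!/(2!) = 360 ways.
Subtracting, 1260 − 360 = 900 arrangements keep the L's apart.

900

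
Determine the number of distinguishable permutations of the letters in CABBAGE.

1260

The 7 letters of CABBAGE have repeats: A appearing twice and B appearing twice.
The number of distinct arrangements is 7!/(2!·2!) = 5040/4 = 1260.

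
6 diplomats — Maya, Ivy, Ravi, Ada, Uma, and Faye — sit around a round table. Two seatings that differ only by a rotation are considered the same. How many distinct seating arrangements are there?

Fix one person's seat to break rotational symmetry; the remaining 5 people can be arranged in (5)! = 120 ways.

120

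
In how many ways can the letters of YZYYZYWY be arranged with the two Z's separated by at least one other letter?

126

There are 8!/(5!·2!) = 168 arrangements of YZYYZYWY in total.
If the two Z's are adjacent, glue them into one block, leaving 7 items to arrange: (7)!/(5!) = 42 ways.
Hence 168 − 42 = 126.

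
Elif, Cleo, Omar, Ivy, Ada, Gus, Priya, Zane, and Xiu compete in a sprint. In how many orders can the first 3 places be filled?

504

There are 9 choices for 1st place, 8 for 2nd, and 7 for 3rd.
That gives 9 × 8 × 7 = 504.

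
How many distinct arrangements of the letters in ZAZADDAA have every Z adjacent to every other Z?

Treat the 2 copies of Z as a single block. The multiset to arrange is then {ZZ, A, A, A, A, D, D}, 7 items in all.
That gives (7)!/(4!·2!) = 105 arrangements.

105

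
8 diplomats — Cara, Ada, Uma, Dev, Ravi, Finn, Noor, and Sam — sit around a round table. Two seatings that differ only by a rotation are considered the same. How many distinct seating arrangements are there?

Fix one person's seat to break rotational symmetry; the remaining 7 people can be arranged in (7)! = 5040 ways.

5040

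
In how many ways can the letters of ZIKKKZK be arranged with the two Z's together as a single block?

30

Treat the 2 copies of Z as a single block. The multiset to arrange is then {ZZ, I, K, K, K, K}, 6 items in all.
That gives (6)!/(4!) = 30 arrangements.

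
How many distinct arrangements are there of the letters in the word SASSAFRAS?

2520

SASSAFRAS has 9 letters with A appearing 3 times and S appearing 4 times.
Dividing 9! = 362880 by 4!·3! = 144 for the repeated letters gives 2520.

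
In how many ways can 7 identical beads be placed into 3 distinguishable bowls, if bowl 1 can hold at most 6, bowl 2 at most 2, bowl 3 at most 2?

By stars and bars, unrestricted non-negative solutions to x_1+…+x_3 = 7 number C(7+2,2) = 36.
Subtract solutions that violate a single cap (substitute x_i' = x_i − (cap_i+1)): x_1 ≥ 7 gives C(2,2) = 1; x_2 ≥ 3 gives C(6,2) = 15; x_3 ≥ 3 gives C(6,2) = 15. Together 31.
Add back pairs where two caps are both exceeded: 0 + 0 + 3 = 3.
By inclusion–exclusion the count is 36 − 31 + 3 = 8.

8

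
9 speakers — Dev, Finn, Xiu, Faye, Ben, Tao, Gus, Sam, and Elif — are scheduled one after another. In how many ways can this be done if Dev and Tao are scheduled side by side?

80640

Treat {Dev, Tao} as a single unit. There are 8 units to order, and the pair itself can be ordered 2 ways.
That gives 2 × 8! = 2 × 40320 = 80640.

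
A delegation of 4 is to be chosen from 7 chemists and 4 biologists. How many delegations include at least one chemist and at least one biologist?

Total 4-person selections from all 11: C(11,4) = 330.
Subtract selections that omit an entire group: no chemists → C(4,4) = 1; no biologists → C(7,4) = 35.
Both groups omitted at once is impossible, so 330 − 36 = 294.

294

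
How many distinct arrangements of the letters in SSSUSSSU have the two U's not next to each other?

There are 8!/(6!·2!) = 28 arrangements of SSSUSSSU in total.
If the two U's are adjacent, glue them into one block, leaving 7 items to arrange: (7)!/(6!) = 7 ways.
Subtracting, 28 − 7 = 21 arrangements keep the U's apart.

21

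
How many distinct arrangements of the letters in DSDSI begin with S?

12

With the first slot taken by S, it remains to arrange the other 4 letters (DDSI).
Those 4 letters have D appearing twice, giving (4)!/(2!) = 12.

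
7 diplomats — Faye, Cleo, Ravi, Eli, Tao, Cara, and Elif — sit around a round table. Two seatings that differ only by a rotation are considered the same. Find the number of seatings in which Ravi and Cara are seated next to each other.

240

Glue Ravi and Cara into a block (2 internal orders). Seating 6 units around a circle gives (5)! arrangements.
So 2 × (5)! = 2 × 120 = 240.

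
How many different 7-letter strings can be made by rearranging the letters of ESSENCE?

Letter multiplicities in ESSENCE: C×1, E×3, N×1, S×2.
Dividing 7! = 5040 by 3!·2! = 12 for the repeated letters gives 420.

420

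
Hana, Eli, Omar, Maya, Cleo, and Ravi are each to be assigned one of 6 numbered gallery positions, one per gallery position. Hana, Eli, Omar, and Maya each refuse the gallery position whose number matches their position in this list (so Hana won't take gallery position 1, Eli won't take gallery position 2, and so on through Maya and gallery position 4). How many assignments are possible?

Let Aᵢ (for 1 ≤ i ≤ 4) be the placements that put person i in their forbidden gallery position. Any j of these fix j positions, leaving (6−j)! ways to fill the rest, and there are C(4,j) ways to pick which j.
By inclusion–exclusion, the number of valid placements is Σ_{j=0}^{4} (−1)^j C(4,j)·(6−j)!.
Computing: 720 − 480 + 144 − 24 + 2 = 362.

362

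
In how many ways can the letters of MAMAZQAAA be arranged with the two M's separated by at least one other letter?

1176

There are 9!/(5!·2!) = 1512 arrangements of MAMAZQAAA in total.
Arrangements with the M's together: treat MM as one letter, giving (8)!/(5!) = 336.
Hence 1512 − 336 = 1176.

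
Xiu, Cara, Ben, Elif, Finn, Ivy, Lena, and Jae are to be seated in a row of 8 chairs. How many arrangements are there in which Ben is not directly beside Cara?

There are 8! = 40320 arrangements in all. If Ben and Cara are adjacent, merging them into one block gives 2·(7)! = 10080 arrangements.
So 40320 − 10080 = 30240 arrangements keep them apart.

30240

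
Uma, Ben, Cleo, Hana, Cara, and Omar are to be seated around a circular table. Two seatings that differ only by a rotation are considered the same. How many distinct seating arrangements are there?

120

Seat Uma anywhere (absorbing the rotational symmetry), then permute the other 5: (5)! = 120.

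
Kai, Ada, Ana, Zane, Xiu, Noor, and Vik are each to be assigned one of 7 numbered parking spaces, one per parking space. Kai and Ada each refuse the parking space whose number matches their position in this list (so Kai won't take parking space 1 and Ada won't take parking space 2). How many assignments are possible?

3720

Let Aᵢ (for i ∈ {1, 2}) be the placements that put person i in their forbidden parking space. Any j of these fix j positions, leaving (7−j)! ways to fill the rest, and there are C(2,j) ways to pick which j.
By inclusion–exclusion, the number of valid placements is Σ_{j=0}^{2} (−1)^j C(2,j)·(7−j)!.
Computing: 5040 − 1440 + 120 = 3720.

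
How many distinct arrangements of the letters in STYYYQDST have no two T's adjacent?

11760

There are 9!/(3!·2!·2!) = 15120 arrangements of STYYYQDST in total.
Arrangements with the T's together: treat TT as one letter, giving (8)!/(3!·2!) = 3360.
Subtracting, 15120 − 3360 = 11760 arrangements keep the T's apart.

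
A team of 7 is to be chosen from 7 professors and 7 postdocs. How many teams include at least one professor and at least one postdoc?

Total 7-person selections from all 14: C(14,7) = 3432.
Subtract selections that omit an entire group: no professors → C(7,7) = 1; no postdocs → C(7,7) = 1.
Both groups omitted at once is impossible, so 3432 − 2 = 3430.

3430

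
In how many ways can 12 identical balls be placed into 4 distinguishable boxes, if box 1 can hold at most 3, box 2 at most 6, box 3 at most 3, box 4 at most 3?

20

Ignoring the caps, the number of non-negative solutions to x_1+…+x_4 = 12 is C(15,3) = 455.
Subtract solutions that violate a single cap (substitute x_i' = x_i − (cap_i+1)): x_1 ≥ 4 gives C(11,3) = 165; x_2 ≥ 7 gives C(8,3) = 56; x_3 ≥ 4 gives C(11,3) = 165; x_4 ≥ 4 gives C(11,3) = 165. Together 551.
Add back pairs where two caps are both exceeded: 4 + 35 + 35 + 4 + 4 + 35 = 117.
Subtract triples: 0 + 0 + 1 + 0 = 1.
By inclusion–exclusion the count is 455 − 551 + 117 − 1 = 20.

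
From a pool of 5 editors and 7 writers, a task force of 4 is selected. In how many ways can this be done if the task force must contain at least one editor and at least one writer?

455

Total 4-person selections from all 12: C(12,4) = 495.
Subtract selections that omit an entire group: no editors → C(7,4) = 35; no writers → C(5,4) = 5.
Both groups omitted at once is impossible, so 495 − 40 = 455.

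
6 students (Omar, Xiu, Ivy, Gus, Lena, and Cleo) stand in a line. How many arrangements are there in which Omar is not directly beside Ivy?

Of the 6! = 720 arrangements, those with Omar and Ivy adjacent number 2 × 5! = 240 (treat the pair as a block with 2 internal orders).
So 720 − 240 = 480 arrangements keep them apart.

480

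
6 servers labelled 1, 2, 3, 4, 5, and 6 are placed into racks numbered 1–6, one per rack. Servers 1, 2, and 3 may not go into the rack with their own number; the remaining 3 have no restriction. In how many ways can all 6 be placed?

426

Let Aᵢ (for i ∈ {1, 2, 3}) be the placements that put server i in its forbidden rack. Any j of these fix j positions, leaving (6−j)! ways to fill the rest, and there are C(3,j) ways to pick which j.
By inclusion–exclusion, the number of valid placements is Σ_{j=0}^{3} (−1)^j C(3,j)·(6−j)!.
Computing: 720 − 360 + 72 − 6 = 426.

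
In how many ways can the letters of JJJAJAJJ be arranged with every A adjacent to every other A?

7

Treat the 2 copies of A as a single block. The multiset to arrange is then {AA, J, J, J, J, J, J}, 7 items in all.
That gives (7)!/(6!) = 7 arrangements.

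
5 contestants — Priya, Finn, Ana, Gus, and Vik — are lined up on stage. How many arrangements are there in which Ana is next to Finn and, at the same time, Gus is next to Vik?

24

Treat {Ana,Finn} as one block (2 orders) and {Gus,Vik} as another (2 orders).
That leaves 3 units to arrange: 2 × 2 × 3! = 4 × 6 = 24.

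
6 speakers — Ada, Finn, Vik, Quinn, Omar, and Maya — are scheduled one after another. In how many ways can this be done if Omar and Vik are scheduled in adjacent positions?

Treat {Omar, Vik} as a single unit. There are 5 units to order, and the pair itself can be ordered 2 ways.
That gives 2 × 5! = 2 × 120 = 240.

240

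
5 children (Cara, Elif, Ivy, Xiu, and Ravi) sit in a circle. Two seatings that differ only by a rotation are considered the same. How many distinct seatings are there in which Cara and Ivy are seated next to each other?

Treat {Cara, Ivy} as one unit (2 internal orders) and seat the resulting 4 units around the table: (3)! circular arrangements.
So 2 × (3)! = 2 × 6 = 12.

12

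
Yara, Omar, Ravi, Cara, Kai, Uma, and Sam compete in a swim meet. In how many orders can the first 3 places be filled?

This is an ordered selection of 3 from 7: P(7,3).
That gives 7 × 6 × 5 = 210.

210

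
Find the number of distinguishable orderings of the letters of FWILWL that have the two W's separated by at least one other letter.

There are 6!/(2!·2!) = 180 arrangements of FWILWL in total.
Arrangements with the W's together: treat WW as one letter, giving (5)!/(2!) = 60.
Hence 180 − 60 = 120.

120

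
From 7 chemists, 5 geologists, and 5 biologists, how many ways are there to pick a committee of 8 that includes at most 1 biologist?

Split by how many biologists are chosen (0 through 1).
Sum: C(5,0)·C(12,8) + C(5,1)·C(12,7) = 495 + 3960 = 4455.

4455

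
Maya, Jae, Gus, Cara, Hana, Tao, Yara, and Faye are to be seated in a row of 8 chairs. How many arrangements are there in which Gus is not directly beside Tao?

There are 8! = 40320 arrangements in all. If Gus and Tao are adjacent, merging them into one block gives 2·(7)! = 10080 arrangements.
So 40320 − 10080 = 30240 arrangements keep them apart.

30240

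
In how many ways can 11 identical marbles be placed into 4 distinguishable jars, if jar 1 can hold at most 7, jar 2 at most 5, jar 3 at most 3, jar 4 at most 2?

53

By stars and bars, unrestricted non-negative solutions to x_1+…+x_4 = 11 number C(11+3,3) = 364.
Subtract solutions that violate a single cap (substitute x_i' = x_i − (cap_i+1)): x_1 ≥ 8 gives C(6,3) = 20; x_2 ≥ 6 gives C(8,3) = 56; x_3 ≥ 4 gives C(10,3) = 120; x_4 ≥ 3 gives C(11,3) = 165. Together 361.
Add back pairs where two caps are both exceeded: 0 + 0 + 1 + 4 + 10 + 35 = 50.
By inclusion–exclusion the count is 364 − 361 + 50 = 53.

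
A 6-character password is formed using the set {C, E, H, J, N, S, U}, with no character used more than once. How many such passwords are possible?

5040

With no repetition, fill the 6 characters in order: 7 choices, then 6, down to 2.
7 × 6 × 5 × 4 × 3 × 2 = 5040.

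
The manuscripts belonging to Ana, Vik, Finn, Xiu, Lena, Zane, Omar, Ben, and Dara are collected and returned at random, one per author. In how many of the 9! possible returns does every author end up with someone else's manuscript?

Let Aᵢ be the assignments in which author i gets their own manuscript. We want the size of the complement of A₁∪…∪A_9.
By inclusion–exclusion this is Σ_{j=0}^{9} (−1)^j C(9,j)·(9−j)!.
Computing: 362880 − 362880 + 181440 − 60480 + 15120 − 3024 + 504 − 72 + 9 − 1 = 133496.

133496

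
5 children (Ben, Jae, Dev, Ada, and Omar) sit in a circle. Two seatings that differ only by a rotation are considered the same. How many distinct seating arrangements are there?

Around a circle, 5 distinct people have 5!/5 = (4)! = 24 rotationally distinct seatings.

24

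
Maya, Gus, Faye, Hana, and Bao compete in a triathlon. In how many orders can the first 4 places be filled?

120

There are 5 choices for 1st place, 4 for 2nd, and so on down to 2 for position 4.
That gives 5 × 4 × 3 × 2 = 120.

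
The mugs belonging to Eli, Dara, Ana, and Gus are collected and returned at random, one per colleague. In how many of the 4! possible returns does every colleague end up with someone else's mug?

This is the derangement count D_4: permutations of 4 items with no fixed point.
By inclusion–exclusion this is Σ_{j=0}^{4} (−1)^j C(4,j)·(4−j)!.
Computing: 24 − 24 + 12 − 4 + 1 = 9.

9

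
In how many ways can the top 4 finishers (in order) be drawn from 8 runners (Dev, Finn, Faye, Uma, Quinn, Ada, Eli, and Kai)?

There are 8 choices for 1st place, 7 for 2nd, and so on down to 5 for position 4.
That gives 8 × 7 × 6 × 5 = 1680.

1680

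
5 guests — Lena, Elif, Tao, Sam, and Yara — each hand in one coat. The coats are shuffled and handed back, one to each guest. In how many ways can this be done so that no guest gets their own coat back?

Let Aᵢ be the assignments in which guest i gets their own coat. We want the size of the complement of A₁∪…∪A_5.
By inclusion–exclusion this is Σ_{j=0}^{5} (−1)^j C(5,j)·(5−j)!.
Computing: 120 − 120 + 60 − 20 + 5 − 1 = 44.

44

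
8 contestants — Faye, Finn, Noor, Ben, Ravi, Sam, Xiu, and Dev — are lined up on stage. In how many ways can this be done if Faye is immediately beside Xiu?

10080

Glue Faye and Xiu into one block (2 internal orders), leaving 7 units to arrange in a row.
That gives 2 × 7! = 2 × 5040 = 10080.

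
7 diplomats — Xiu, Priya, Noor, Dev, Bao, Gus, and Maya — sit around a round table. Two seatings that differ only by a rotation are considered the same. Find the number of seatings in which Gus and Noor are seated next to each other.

Treat {Gus, Noor} as one unit (2 internal orders) and seat the resulting 6 units around the table: (5)! circular arrangements.
So 2 × (5)! = 2 × 120 = 240.

240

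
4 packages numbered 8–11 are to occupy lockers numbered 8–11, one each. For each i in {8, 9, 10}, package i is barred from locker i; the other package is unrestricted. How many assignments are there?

Let Aᵢ (for i ∈ {8, 9, 10}) be the placements that put package i in its forbidden locker. Any j of these fix j positions, leaving (4−j)! ways to fill the rest, and there are C(3,j) ways to pick which j.
By inclusion–exclusion, the number of valid placements is Σ_{j=0}^{3} (−1)^j C(3,j)·(4−j)!.
Computing: 24 − 18 + 6 − 1 = 11.

11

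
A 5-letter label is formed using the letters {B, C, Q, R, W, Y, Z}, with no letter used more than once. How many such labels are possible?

With no repetition, fill the 5 letters in order: 7 choices, then 6, down to 3.
That product is 7 × 6 × 5 × 4 × 3 = 2520.

2520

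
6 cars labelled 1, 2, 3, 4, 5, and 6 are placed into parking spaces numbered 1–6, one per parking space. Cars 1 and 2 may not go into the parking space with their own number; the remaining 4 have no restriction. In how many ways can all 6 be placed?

504

Let Aᵢ (for i ∈ {1, 2}) be the placements that put car i in its forbidden parking space. Any j of these fix j positions, leaving (6−j)! ways to fill the rest, and there are C(2,j) ways to pick which j.
By inclusion–exclusion, the number of valid placements is Σ_{j=0}^{2} (−1)^j C(2,j)·(6−j)!.
Computing: 720 − 240 + 24 = 504.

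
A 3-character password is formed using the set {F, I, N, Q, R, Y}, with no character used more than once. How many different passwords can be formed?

Choose and order 3 of the 6 symbols: the first character has 6 options, the next 5, then 4.
6 × 5 × 4 = 120.

120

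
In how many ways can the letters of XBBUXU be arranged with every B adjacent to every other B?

Treat the 2 copies of B as a single block. The multiset to arrange is then {BB, U, U, X, X}, 5 items in all.
That gives (5)!/(2!·2!) = 30 arrangements.

30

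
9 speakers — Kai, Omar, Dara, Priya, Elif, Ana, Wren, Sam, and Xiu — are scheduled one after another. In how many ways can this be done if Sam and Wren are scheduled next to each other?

Treat {Sam, Wren} as a single unit. There are 8 units to order, and the pair itself can be ordered 2 ways.
That gives 2 × 8! = 2 × 40320 = 80640.

80640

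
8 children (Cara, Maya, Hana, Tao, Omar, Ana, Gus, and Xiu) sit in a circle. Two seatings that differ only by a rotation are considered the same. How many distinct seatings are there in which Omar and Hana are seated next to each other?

Treat {Omar, Hana} as one unit (2 internal orders) and seat the resulting 7 units around the table: (6)! circular arrangements.
So 2 × (6)! = 2 × 720 = 1440.

1440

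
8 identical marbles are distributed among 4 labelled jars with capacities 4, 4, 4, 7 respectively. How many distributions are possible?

Ignoring the caps, the number of non-negative solutions to x_1+…+x_4 = 8 is C(11,3) = 165.
Subtract solutions that violate a single cap (substitute x_i' = x_i − (cap_i+1)): x_1 ≥ 5 gives C(6,3) = 20; x_2 ≥ 5 gives C(6,3) = 20; x_3 ≥ 5 gives C(6,3) = 20; x_4 ≥ 8 gives C(3,3) = 1. Together 61.
No two caps can be exceeded simultaneously, so the pair terms are all 0.
By inclusion–exclusion the count is 165 − 61 + 0 = 104.

104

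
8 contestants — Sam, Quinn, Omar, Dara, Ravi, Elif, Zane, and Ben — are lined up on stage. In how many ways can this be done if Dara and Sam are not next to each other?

There are 8! = 40320 arrangements in all. If Dara and Sam are adjacent, merging them into one block gives 2·(7)! = 10080 arrangements.
Complementary counting: 40320 − 10080 = 30240.

30240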